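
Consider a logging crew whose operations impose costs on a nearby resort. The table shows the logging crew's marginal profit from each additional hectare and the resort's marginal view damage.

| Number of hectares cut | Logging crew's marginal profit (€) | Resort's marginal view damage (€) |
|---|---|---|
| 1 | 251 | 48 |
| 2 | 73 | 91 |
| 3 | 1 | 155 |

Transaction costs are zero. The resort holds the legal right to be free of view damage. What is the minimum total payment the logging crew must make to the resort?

Efficient level: marginal profit ≥ marginal view damage through level 1, so k* = 1.
With the resort holding the right, the logging crew must at least compensate total damage at k*: 48 = 48.

€48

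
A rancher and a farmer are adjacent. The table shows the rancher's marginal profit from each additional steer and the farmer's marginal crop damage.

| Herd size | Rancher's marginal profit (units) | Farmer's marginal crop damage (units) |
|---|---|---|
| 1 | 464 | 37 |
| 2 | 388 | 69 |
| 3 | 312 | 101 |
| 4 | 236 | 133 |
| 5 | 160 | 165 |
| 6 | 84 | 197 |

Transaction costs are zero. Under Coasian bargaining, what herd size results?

Bargaining reaches the level where marginal profit last exceeds marginal crop damage.
That holds through level 4 (236 ≥ 133) but not at 5 (160 < 165).

4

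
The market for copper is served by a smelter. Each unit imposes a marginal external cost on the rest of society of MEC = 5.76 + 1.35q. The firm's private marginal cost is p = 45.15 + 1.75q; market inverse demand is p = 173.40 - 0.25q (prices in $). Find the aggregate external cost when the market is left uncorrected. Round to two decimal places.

Market equilibrium (private): 45.15 + 1.75q = 173.40 - 0.25q → q_m = 64.1250.
Total external cost = ∫₀^{q_m} (5.76 + 1.35q) dq = 5.76×64.1250 + ½×1.35×64.1250² = 3144.9705.

$3144.97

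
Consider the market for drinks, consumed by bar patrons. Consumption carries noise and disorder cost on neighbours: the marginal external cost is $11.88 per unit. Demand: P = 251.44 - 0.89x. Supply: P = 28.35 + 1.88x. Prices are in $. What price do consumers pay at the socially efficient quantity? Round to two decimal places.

P = $183.58

Social marginal benefit = demand − MEC = 239.56 - 0.89x.
Set SMB = MC: 239.56 - 0.89x = 28.35 + 1.88x → x* = 76.2491.
Consumer price on the demand curve at x*: 251.44 − 0.89×76.2491 = 183.5783.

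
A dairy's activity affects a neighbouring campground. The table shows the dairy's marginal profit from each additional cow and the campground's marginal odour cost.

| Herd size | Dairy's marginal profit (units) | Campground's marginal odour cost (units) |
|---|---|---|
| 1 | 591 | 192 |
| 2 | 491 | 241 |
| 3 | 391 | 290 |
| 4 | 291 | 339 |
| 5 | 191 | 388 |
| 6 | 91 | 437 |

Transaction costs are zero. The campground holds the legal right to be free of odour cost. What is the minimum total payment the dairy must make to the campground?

723

Efficient level: marginal profit ≥ marginal odour cost through level 3, so k* = 3.
With the campground holding the right, the dairy must at least compensate total damage at k*: 192 + 241 + 290 = 723.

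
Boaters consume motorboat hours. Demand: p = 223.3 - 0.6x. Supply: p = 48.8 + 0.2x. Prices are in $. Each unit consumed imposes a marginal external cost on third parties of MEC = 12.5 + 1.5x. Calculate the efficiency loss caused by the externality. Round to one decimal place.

DWL = $25084.3

Market equilibrium (private): 48.8 + 0.2x = 223.3 - 0.6x → x_m = 218.1250.
Social marginal benefit = demand − MEC = 210.8 - 2.1x.
Set SMB = MC: 210.8 - 2.1x = 48.8 + 0.2x → x* = 70.4348.
Height of the DWL triangle at x_m is MC(x_m) − SMB(x_m) = MEC(x_m) = 339.6875.
DWL = ½ × 147.6902 × 339.6875 = 25084.2574.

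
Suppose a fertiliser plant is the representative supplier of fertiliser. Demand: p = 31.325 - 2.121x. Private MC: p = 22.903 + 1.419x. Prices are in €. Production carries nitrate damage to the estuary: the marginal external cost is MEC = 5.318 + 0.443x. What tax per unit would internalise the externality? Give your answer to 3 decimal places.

Social marginal cost = private MC + MEC = 28.221 + 1.862x.
Set SMC = demand: 28.221 + 1.862x = 31.325 - 2.121x → x* = 0.7793.
The Pigouvian tax equals MEC at x*: 5.318 + 0.443×0.7793 = 5.6632.

tax = €5.663 per unit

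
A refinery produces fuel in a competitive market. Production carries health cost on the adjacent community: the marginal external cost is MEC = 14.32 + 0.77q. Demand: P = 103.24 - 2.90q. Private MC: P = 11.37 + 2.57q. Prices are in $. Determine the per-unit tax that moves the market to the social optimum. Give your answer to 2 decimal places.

tax = $23.89 per unit

Social marginal cost = private MC + MEC = 25.69 + 3.34q.
Set SMC = demand: 25.69 + 3.34q = 103.24 - 2.90q → q* = 12.4279.
The Pigouvian tax equals MEC at q*: 14.32 + 0.77×12.4279 = 23.8895.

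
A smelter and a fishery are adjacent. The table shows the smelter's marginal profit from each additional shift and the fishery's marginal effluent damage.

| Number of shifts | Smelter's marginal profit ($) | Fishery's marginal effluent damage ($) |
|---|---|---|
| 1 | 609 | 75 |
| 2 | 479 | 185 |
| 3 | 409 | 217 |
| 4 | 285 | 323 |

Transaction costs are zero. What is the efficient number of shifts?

3

Bargaining reaches the level where marginal profit last exceeds marginal effluent damage.
That holds through level 3 (409 ≥ 217) but not at 4 (285 < 323).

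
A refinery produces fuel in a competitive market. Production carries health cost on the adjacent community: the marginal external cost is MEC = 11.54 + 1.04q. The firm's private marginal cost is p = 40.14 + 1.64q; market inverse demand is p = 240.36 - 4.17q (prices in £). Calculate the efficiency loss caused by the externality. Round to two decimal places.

Market equilibrium (private): 40.14 + 1.64q = 240.36 - 4.17q → q_m = 34.4613.
Social marginal cost = private MC + MEC = 51.68 + 2.68q.
Set SMC = demand: 51.68 + 2.68q = 240.36 - 4.17q → q* = 27.5445.
The welfare-loss triangle has base |q_m − q*| and height MEC(q_m) (the vertical gap between SMC and demand is zero at q* and MEC at q_m).
DWL = ½ × 6.9168 × 47.3797 = 163.8580.

DWL = £163.86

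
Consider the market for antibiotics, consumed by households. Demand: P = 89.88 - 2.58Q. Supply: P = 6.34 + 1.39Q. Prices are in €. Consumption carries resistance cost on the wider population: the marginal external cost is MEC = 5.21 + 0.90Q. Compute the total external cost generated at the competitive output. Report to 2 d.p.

Market equilibrium (private): 6.34 + 1.39Q = 89.88 - 2.58Q → Q_m = 21.0428.
Total external cost = ∫₀^{Q_m} (5.21 + 0.90Q) dQ = 5.21×21.0428 + ½×0.90×21.0428² = 308.8927.

€308.89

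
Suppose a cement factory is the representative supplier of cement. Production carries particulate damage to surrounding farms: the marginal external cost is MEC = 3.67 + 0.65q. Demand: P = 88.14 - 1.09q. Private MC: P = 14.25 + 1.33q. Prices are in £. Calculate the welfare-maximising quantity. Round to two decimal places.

Social marginal cost = private MC + MEC = 17.92 + 1.98q.
Set SMC = demand: 17.92 + 1.98q = 88.14 - 1.09q → q* = 22.8730.

q* = 22.87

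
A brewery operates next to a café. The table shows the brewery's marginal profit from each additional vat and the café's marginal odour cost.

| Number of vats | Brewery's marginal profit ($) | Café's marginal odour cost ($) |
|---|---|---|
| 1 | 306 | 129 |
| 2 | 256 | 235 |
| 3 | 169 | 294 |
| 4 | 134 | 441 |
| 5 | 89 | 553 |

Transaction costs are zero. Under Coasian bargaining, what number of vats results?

Bargaining reaches the level where marginal profit last exceeds marginal odour cost.
That holds through level 2 (256 ≥ 235) but not at 3 (169 < 294).

2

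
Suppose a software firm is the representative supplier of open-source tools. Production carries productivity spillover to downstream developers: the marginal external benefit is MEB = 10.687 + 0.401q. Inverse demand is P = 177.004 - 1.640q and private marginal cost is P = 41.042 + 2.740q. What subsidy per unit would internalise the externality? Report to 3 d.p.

subsidy = 25.466 per unit

Social marginal cost = private MC − MEB = 30.355 + 2.339q.
Set SMC = demand: 30.355 + 2.339q = 177.004 - 1.640q → q* = 36.8557.
The Pigouvian subsidy equals MEB at q*: 10.687 + 0.401×36.8557 = 25.4661.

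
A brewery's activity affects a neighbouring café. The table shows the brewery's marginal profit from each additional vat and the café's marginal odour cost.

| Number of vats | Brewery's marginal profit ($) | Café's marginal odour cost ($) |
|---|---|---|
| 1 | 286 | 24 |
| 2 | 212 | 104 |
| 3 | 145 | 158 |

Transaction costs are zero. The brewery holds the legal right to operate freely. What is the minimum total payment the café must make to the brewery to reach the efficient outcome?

$145

Left alone the brewery would choose level 3 (marginal profit stays positive).
Efficient level: k* = 2 (marginal profit ≥ marginal odour cost through 2).
The café must at least cover the brewery's forgone profit from cutting 3→2: 145 = 145.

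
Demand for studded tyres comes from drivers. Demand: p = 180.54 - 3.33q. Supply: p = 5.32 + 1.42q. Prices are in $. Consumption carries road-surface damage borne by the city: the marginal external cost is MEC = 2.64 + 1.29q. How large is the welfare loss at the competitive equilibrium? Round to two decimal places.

Market equilibrium (private): 5.32 + 1.42q = 180.54 - 3.33q → q_m = 36.8884.
Social marginal benefit = demand − MEC = 177.90 - 4.62q.
Set SMB = MC: 177.90 - 4.62q = 5.32 + 1.42q → q* = 28.5728.
Height of the DWL triangle at q_m is MC(q_m) − SMB(q_m) = MEC(q_m) = 50.2261.
DWL = ½ × 8.3156 × 50.2261 = 208.8301.

DWL = $208.83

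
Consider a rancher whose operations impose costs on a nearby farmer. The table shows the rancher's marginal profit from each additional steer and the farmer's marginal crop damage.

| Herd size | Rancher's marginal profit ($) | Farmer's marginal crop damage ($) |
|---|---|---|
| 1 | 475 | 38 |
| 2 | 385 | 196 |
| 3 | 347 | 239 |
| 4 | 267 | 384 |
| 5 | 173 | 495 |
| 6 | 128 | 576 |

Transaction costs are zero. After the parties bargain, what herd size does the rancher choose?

Bargaining reaches the level where marginal profit last exceeds marginal crop damage.
That holds through level 3 (347 ≥ 239) but not at 4 (267 < 384).

3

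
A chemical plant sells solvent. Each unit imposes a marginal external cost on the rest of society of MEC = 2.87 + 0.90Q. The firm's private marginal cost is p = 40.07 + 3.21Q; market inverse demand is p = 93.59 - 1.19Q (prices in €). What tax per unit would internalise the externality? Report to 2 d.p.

tax = €11.47 per unit

Social marginal cost = private MC + MEC = 42.94 + 4.11Q.
Set SMC = demand: 42.94 + 4.11Q = 93.59 - 1.19Q → Q* = 9.5566.
The Pigouvian tax equals MEC at Q*: 2.87 + 0.90×9.5566 = 11.4709.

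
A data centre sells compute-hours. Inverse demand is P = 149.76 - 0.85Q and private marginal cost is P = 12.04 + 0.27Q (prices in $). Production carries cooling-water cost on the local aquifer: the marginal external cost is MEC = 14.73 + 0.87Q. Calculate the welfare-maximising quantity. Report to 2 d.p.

Social marginal cost = private MC + MEC = 26.77 + 1.14Q.
Set SMC = demand: 26.77 + 1.14Q = 149.76 - 0.85Q → Q* = 61.8040.

Q* = 61.80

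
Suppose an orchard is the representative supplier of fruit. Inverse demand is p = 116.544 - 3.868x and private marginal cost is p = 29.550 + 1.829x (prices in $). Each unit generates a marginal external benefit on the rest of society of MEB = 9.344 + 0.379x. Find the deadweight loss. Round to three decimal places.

DWL = $21.527

Market equilibrium (private): 29.550 + 1.829x = 116.544 - 3.868x → x_m = 15.2701.
Social marginal cost = private MC − MEB = 20.206 + 1.450x.
Set SMC = demand: 20.206 + 1.450x = 116.544 - 3.868x → x* = 18.1155.
Between x* and x_m the wedge demand − SMC runs linearly from 0 to MEB(x_m), so the loss is a triangle.
DWL = ½ × 2.8454 × 15.1314 = 21.5274.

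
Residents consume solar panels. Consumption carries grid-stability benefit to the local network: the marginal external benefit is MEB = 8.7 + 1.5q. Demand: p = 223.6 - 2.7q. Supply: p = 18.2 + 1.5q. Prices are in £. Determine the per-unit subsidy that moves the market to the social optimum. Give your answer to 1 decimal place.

subsidy = £127.6 per unit

Social marginal benefit = demand + MEB = 232.3 - 1.2q.
Set SMB = MC: 232.3 - 1.2q = 18.2 + 1.5q → q* = 79.2963.
The Pigouvian subsidy equals MEB at q*: 8.7 + 1.5×79.2963 = 127.6445.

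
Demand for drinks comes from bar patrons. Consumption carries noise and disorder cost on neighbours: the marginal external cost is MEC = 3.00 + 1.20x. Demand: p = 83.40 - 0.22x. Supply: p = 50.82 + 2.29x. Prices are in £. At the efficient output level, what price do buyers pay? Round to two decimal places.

Social marginal benefit = demand − MEC = 80.40 - 1.42x.
Set SMB = MC: 80.40 - 1.42x = 50.82 + 2.29x → x* = 7.9730.
Consumer price on the demand curve at x*: 83.40 − 0.22×7.9730 = 81.6459.

P = £81.65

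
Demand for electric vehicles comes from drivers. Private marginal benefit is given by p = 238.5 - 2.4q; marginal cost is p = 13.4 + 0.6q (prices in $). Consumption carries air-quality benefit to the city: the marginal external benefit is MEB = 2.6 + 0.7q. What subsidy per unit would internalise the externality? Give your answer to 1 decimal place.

Social marginal benefit = demand + MEB = 241.1 - 1.7q.
Set SMB = MC: 241.1 - 1.7q = 13.4 + 0.6q → q* = 99.0000.
The Pigouvian subsidy equals MEB at q*: 2.6 + 0.7×99.0000 = 71.9000.

subsidy = $71.9 per unit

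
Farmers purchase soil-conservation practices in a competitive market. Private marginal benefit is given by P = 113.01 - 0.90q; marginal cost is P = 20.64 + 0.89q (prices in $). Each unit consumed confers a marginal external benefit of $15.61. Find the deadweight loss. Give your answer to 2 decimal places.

DWL = $68.06

Market equilibrium (private): 20.64 + 0.89q = 113.01 - 0.90q → q_m = 51.6034.
Social marginal benefit = demand + MEB = 128.62 - 0.90q.
Set SMB = MC: 128.62 - 0.90q = 20.64 + 0.89q → q* = 60.3240.
Height of the DWL triangle at q_m is SMB(q_m) − MC(q_m) = MEB(q_m) = 15.6100.
DWL = ½ × 8.7206 × 15.6100 = 68.0643.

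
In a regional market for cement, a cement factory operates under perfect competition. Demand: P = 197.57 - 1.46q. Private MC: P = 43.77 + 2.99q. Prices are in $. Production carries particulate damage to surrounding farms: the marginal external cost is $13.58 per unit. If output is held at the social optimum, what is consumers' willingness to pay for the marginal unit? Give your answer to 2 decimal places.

Social marginal cost = private MC + MEC = 57.35 + 2.99q.
Set SMC = demand: 57.35 + 2.99q = 197.57 - 1.46q → q* = 31.5101.
Consumer price on the demand curve at q*: 197.57 − 1.46×31.5101 = 151.5653.

P = $151.57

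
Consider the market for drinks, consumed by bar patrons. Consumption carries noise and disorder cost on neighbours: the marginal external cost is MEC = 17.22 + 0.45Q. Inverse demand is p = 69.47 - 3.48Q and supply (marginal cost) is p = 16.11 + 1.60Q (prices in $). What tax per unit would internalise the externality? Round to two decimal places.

tax = $20.16 per unit

Social marginal benefit = demand − MEC = 52.25 - 3.93Q.
Set SMB = MC: 52.25 - 3.93Q = 16.11 + 1.60Q → Q* = 6.5353.
The Pigouvian tax equals MEC at Q*: 17.22 + 0.45×6.5353 = 20.1609.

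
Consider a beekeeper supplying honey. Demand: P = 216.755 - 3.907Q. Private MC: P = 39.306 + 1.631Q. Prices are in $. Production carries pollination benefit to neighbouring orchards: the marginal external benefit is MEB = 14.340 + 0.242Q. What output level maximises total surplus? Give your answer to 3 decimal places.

Q* = 36.214

Social marginal cost = private MC − MEB = 24.966 + 1.389Q.
Set SMC = demand: 24.966 + 1.389Q = 216.755 - 3.907Q → Q* = 36.2139.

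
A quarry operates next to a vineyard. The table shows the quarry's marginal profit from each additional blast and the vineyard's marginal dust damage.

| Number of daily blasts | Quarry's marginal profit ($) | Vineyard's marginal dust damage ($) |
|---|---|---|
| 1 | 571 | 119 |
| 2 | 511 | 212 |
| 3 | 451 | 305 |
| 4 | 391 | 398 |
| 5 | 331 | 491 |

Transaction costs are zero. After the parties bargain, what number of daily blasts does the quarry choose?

3

Bargaining reaches the level where marginal profit last exceeds marginal dust damage.
That holds through level 3 (451 ≥ 305) but not at 4 (391 < 398).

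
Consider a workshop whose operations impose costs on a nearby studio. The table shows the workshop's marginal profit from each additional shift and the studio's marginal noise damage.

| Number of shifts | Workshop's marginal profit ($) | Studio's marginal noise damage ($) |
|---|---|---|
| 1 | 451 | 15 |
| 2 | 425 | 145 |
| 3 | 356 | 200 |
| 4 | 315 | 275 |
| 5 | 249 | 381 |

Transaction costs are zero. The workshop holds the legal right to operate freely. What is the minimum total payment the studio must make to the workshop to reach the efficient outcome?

Left alone the workshop would choose level 5 (marginal profit stays positive).
Efficient level: k* = 4 (marginal profit ≥ marginal noise damage through 4).
The studio must at least cover the workshop's forgone profit from cutting 5→4: 249 = 249.

$249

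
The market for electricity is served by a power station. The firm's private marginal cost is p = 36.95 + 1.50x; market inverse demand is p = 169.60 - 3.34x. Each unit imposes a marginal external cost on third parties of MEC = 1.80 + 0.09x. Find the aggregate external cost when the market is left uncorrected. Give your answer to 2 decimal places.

83.13

Market equilibrium (private): 36.95 + 1.50x = 169.60 - 3.34x → x_m = 27.4070.
Total external cost = ∫₀^{x_m} (1.80 + 0.09x) dx = 1.80×27.4070 + ½×0.09×27.4070² = 83.1341.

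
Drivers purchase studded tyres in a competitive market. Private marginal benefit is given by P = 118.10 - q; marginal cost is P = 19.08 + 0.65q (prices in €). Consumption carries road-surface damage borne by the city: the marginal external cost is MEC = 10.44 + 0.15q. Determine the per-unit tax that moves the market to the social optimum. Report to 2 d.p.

tax = €17.82 per unit

Social marginal benefit = demand − MEC = 107.66 - 1.15q.
Set SMB = MC: 107.66 - 1.15q = 19.08 + 0.65q → q* = 49.2111.
The Pigouvian tax equals MEC at q*: 10.44 + 0.15×49.2111 = 17.8217.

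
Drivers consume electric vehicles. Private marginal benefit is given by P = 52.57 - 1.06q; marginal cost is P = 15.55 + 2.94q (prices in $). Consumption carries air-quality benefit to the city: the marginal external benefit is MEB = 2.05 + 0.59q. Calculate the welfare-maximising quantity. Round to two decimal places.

Social marginal benefit = demand + MEB = 54.62 - 0.47q.
Set SMB = MC: 54.62 - 0.47q = 15.55 + 2.94q → q* = 11.4575.

q* = 11.46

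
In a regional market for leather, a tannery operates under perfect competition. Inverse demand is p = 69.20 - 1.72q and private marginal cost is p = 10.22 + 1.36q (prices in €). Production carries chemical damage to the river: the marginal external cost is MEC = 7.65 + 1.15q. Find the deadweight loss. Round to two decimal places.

Market equilibrium (private): 10.22 + 1.36q = 69.20 - 1.72q → q_m = 19.1494.
Social marginal cost = private MC + MEC = 17.87 + 2.51q.
Set SMC = demand: 17.87 + 2.51q = 69.20 - 1.72q → q* = 12.1348.
Between q* and q_m the wedge SMC − demand runs linearly from 0 to MEC(q_m), so the loss is a triangle.
DWL = ½ × 7.0146 × 29.6718 = 104.0679.

DWL = €104.07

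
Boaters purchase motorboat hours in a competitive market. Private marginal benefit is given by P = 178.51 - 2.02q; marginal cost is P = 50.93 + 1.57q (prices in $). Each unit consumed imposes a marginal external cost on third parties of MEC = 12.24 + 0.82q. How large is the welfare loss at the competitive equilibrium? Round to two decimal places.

Market equilibrium (private): 50.93 + 1.57q = 178.51 - 2.02q → q_m = 35.5376.
Social marginal benefit = demand − MEC = 166.27 - 2.84q.
Set SMB = MC: 166.27 - 2.84q = 50.93 + 1.57q → q* = 26.1542.
Height of the DWL triangle at q_m is MC(q_m) − SMB(q_m) = MEC(q_m) = 41.3808.
DWL = ½ × 9.3834 × 41.3808 = 194.1463.

DWL = $194.15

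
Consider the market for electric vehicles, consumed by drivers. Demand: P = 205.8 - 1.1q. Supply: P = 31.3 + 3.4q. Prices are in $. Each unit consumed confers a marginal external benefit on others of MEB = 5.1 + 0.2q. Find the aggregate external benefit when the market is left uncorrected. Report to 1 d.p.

$348.1

Market equilibrium (private): 31.3 + 3.4q = 205.8 - 1.1q → q_m = 38.7778.
Total external benefit = ∫₀^{q_m} (5.1 + 0.2q) dq = 5.1×38.7778 + ½×0.2×38.7778² = 348.1386.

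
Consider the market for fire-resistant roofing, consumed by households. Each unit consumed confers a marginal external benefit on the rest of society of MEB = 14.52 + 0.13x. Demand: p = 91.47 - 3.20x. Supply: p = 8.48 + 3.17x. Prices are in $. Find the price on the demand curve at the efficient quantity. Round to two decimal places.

Social marginal benefit = demand + MEB = 105.99 - 3.07x.
Set SMB = MC: 105.99 - 3.07x = 8.48 + 3.17x → x* = 15.6266.
Consumer price on the demand curve at x*: 91.47 − 3.20×15.6266 = 41.4649.

P = $41.46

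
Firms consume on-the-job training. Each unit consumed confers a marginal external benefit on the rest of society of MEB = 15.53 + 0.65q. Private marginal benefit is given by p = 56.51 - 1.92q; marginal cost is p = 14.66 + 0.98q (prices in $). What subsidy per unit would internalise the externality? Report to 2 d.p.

Social marginal benefit = demand + MEB = 72.04 - 1.27q.
Set SMB = MC: 72.04 - 1.27q = 14.66 + 0.98q → q* = 25.5022.
The Pigouvian subsidy equals MEB at q*: 15.53 + 0.65×25.5022 = 32.1064.

subsidy = $32.11 per unit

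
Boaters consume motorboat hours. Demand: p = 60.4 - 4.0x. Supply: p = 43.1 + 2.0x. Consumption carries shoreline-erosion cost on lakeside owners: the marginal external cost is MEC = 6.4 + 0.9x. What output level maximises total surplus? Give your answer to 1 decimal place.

Social marginal benefit = demand − MEC = 54.0 - 4.9x.
Set SMB = MC: 54.0 - 4.9x = 43.1 + 2.0x → x* = 1.5797.

x* = 1.6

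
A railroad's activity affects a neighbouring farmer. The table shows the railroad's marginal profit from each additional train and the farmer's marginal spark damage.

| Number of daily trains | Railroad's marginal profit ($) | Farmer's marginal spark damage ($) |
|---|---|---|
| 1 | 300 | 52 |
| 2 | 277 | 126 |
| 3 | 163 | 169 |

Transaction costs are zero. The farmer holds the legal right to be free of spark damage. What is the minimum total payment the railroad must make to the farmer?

$178

Efficient level: marginal profit ≥ marginal spark damage through level 2, so k* = 2.
With the farmer holding the right, the railroad must at least compensate total damage at k*: 52 + 126 = 178.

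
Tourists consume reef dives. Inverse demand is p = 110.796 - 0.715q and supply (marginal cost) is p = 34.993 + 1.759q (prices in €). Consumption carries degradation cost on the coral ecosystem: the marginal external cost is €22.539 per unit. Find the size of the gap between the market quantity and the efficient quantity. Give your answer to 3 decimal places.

9.110 units

Market equilibrium (private): 34.993 + 1.759q = 110.796 - 0.715q → q_m = 30.6399.
Social marginal benefit = demand − MEC = 88.257 - 0.715q.
Set SMB = MC: 88.257 - 0.715q = 34.993 + 1.759q → q* = 21.5295.
Gap = |30.6399 − 21.5295| = 9.1104.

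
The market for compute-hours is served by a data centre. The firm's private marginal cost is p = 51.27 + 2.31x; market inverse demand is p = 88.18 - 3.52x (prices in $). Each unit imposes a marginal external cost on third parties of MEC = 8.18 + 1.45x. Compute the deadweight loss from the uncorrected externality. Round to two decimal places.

DWL = $20.70

Market equilibrium (private): 51.27 + 2.31x = 88.18 - 3.52x → x_m = 6.3310.
Social marginal cost = private MC + MEC = 59.45 + 3.76x.
Set SMC = demand: 59.45 + 3.76x = 88.18 - 3.52x → x* = 3.9464.
The welfare-loss triangle has base |x_m − x*| and height MEC(x_m) (the vertical gap between SMC and demand is zero at x* and MEC at x_m).
DWL = ½ × 2.3846 × 17.3600 = 20.6983.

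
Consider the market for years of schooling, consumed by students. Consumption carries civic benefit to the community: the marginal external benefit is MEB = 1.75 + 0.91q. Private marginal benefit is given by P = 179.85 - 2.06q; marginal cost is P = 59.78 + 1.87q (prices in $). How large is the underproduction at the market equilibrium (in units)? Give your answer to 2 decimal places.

Market equilibrium (private): 59.78 + 1.87q = 179.85 - 2.06q → q_m = 30.5522.
Social marginal benefit = demand + MEB = 181.60 - 1.15q.
Set SMB = MC: 181.60 - 1.15q = 59.78 + 1.87q → q* = 40.3377.
Gap = |30.5522 − 40.3377| = 9.7855.

9.79 units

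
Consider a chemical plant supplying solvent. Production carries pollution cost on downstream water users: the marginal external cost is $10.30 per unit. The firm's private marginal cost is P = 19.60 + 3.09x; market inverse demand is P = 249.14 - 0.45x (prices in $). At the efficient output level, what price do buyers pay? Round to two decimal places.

Social marginal cost = private MC + MEC = 29.90 + 3.09x.
Set SMC = demand: 29.90 + 3.09x = 249.14 - 0.45x → x* = 61.9322.
Consumer price on the demand curve at x*: 249.14 − 0.45×61.9322 = 221.2705.

P = $221.27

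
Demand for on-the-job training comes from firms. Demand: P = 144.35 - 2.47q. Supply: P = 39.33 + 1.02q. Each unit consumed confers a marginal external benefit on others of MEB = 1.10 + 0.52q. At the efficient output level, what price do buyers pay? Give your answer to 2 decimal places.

P = 56.10

Social marginal benefit = demand + MEB = 145.45 - 1.95q.
Set SMB = MC: 145.45 - 1.95q = 39.33 + 1.02q → q* = 35.7306.
Consumer price on the demand curve at q*: 144.35 − 2.47×35.7306 = 56.0954.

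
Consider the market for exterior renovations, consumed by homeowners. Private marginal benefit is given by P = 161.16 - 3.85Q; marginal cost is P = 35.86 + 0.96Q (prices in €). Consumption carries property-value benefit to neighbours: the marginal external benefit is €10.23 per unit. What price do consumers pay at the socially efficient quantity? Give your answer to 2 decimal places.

P = €52.68

Social marginal benefit = demand + MEB = 171.39 - 3.85Q.
Set SMB = MC: 171.39 - 3.85Q = 35.86 + 0.96Q → Q* = 28.1767.
Consumer price on the demand curve at Q*: 161.16 − 3.85×28.1767 = 52.6797.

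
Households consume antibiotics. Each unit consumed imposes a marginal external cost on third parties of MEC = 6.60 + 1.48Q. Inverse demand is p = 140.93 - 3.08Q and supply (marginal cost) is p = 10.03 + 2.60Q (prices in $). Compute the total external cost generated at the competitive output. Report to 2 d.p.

Market equilibrium (private): 10.03 + 2.60Q = 140.93 - 3.08Q → Q_m = 23.0458.
Total external cost = ∫₀^{Q_m} (6.60 + 1.48Q) dQ = 6.60×23.0458 + ½×1.48×23.0458² = 545.1229.

$545.12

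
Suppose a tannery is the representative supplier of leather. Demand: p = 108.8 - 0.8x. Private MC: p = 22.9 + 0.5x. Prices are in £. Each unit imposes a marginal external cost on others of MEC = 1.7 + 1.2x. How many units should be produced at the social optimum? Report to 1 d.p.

x* = 33.7

Social marginal cost = private MC + MEC = 24.6 + 1.7x.
Set SMC = demand: 24.6 + 1.7x = 108.8 - 0.8x → x* = 33.6800.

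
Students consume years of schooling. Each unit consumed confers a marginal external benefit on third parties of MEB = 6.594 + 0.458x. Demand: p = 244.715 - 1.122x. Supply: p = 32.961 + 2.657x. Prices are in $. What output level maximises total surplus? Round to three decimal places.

Social marginal benefit = demand + MEB = 251.309 - 0.664x.
Set SMB = MC: 251.309 - 0.664x = 32.961 + 2.657x → x* = 65.7477.

x* = 65.748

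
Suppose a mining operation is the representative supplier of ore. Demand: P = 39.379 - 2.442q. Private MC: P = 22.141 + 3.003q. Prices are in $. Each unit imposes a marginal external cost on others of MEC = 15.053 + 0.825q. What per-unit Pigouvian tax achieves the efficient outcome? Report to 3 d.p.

Social marginal cost = private MC + MEC = 37.194 + 3.828q.
Set SMC = demand: 37.194 + 3.828q = 39.379 - 2.442q → q* = 0.3485.
The Pigouvian tax equals MEC at q*: 15.053 + 0.825×0.3485 = 15.3405.

tax = $15.341 per unit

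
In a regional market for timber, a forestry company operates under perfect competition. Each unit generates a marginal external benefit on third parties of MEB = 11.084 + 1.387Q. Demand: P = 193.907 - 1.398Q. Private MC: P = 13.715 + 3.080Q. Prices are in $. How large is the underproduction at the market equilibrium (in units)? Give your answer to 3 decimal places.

Market equilibrium (private): 13.715 + 3.080Q = 193.907 - 1.398Q → Q_m = 40.2394.
Social marginal cost = private MC − MEB = 2.631 + 1.693Q.
Set SMC = demand: 2.631 + 1.693Q = 193.907 - 1.398Q → Q* = 61.8816.
Gap = |40.2394 − 61.8816| = 21.6422.

21.642 units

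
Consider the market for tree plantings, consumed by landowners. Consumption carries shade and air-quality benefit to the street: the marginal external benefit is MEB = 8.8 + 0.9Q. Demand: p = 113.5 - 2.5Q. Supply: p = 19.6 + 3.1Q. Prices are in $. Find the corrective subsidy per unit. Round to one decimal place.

subsidy = $28.5 per unit

Social marginal benefit = demand + MEB = 122.3 - 1.6Q.
Set SMB = MC: 122.3 - 1.6Q = 19.6 + 3.1Q → Q* = 21.8511.
The Pigouvian subsidy equals MEB at Q*: 8.8 + 0.9×21.8511 = 28.4660.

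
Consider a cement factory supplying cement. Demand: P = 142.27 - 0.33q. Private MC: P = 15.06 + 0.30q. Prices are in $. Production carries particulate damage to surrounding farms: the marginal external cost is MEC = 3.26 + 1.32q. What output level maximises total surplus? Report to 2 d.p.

Social marginal cost = private MC + MEC = 18.32 + 1.62q.
Set SMC = demand: 18.32 + 1.62q = 142.27 - 0.33q → q* = 63.5641.

q* = 63.56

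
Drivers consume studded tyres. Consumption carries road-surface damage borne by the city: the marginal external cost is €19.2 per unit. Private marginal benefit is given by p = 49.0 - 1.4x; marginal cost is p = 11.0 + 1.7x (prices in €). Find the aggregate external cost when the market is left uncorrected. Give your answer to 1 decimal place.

€235.4

Market equilibrium (private): 11.0 + 1.7x = 49.0 - 1.4x → x_m = 12.2581.
Total external cost = MEC × x_m = 19.2 × 12.2581 = 235.3555.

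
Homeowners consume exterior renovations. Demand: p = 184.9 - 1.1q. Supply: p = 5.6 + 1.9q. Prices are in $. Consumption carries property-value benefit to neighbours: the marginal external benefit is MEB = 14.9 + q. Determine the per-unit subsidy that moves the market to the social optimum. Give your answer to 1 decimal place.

subsidy = $112.0 per unit

Social marginal benefit = demand + MEB = 199.8 - 0.1q.
Set SMB = MC: 199.8 - 0.1q = 5.6 + 1.9q → q* = 97.1000.
The Pigouvian subsidy equals MEB at q*: 14.9 + 1.0×97.1000 = 112.0000.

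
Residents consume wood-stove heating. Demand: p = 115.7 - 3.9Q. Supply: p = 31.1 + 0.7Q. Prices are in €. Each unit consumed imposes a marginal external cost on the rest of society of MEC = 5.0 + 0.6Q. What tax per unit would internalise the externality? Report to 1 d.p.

tax = €14.2 per unit

Social marginal benefit = demand − MEC = 110.7 - 4.5Q.
Set SMB = MC: 110.7 - 4.5Q = 31.1 + 0.7Q → Q* = 15.3077.
The Pigouvian tax equals MEC at Q*: 5.0 + 0.6×15.3077 = 14.1846.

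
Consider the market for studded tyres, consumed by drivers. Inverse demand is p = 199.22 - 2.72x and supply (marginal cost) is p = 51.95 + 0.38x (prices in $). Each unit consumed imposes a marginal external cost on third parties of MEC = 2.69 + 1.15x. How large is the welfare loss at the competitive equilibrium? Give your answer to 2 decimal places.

Market equilibrium (private): 51.95 + 0.38x = 199.22 - 2.72x → x_m = 47.5065.
Social marginal benefit = demand − MEC = 196.53 - 3.87x.
Set SMB = MC: 196.53 - 3.87x = 51.95 + 0.38x → x* = 34.0188.
Between x* and x_m the wedge MC − SMB runs linearly from 0 to MEC(x_m), so the loss is a triangle.
DWL = ½ × 13.4877 × 57.3224 = 386.5737.

DWL = $386.57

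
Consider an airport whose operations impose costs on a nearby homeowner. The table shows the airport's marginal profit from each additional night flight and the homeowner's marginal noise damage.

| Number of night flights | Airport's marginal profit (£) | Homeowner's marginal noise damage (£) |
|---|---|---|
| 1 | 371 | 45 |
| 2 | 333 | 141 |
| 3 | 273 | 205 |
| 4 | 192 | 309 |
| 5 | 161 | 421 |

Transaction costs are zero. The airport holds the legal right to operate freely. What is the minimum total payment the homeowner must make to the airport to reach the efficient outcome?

Left alone the airport would choose level 5 (marginal profit stays positive).
Efficient level: k* = 3 (marginal profit ≥ marginal noise damage through 3).
The homeowner must at least cover the airport's forgone profit from cutting 5→3: 192 + 161 = 353.

£353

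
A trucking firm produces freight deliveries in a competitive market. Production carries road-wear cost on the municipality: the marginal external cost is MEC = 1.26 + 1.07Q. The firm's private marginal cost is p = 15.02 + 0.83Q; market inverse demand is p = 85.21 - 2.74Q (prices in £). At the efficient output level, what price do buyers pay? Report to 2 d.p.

P = £44.51

Social marginal cost = private MC + MEC = 16.28 + 1.90Q.
Set SMC = demand: 16.28 + 1.90Q = 85.21 - 2.74Q → Q* = 14.8556.
Consumer price on the demand curve at Q*: 85.21 − 2.74×14.8556 = 44.5057.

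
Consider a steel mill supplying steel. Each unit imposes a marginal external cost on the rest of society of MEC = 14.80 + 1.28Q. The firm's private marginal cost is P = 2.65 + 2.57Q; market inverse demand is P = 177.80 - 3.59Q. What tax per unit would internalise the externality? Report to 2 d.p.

tax = 42.39 per unit

Social marginal cost = private MC + MEC = 17.45 + 3.85Q.
Set SMC = demand: 17.45 + 3.85Q = 177.80 - 3.59Q → Q* = 21.5524.
The Pigouvian tax equals MEC at Q*: 14.80 + 1.28×21.5524 = 42.3871.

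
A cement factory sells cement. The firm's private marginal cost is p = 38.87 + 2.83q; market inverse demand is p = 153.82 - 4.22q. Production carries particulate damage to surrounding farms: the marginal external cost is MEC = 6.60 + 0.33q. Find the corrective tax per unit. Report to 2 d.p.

tax = 11.44 per unit

Social marginal cost = private MC + MEC = 45.47 + 3.16q.
Set SMC = demand: 45.47 + 3.16q = 153.82 - 4.22q → q* = 14.6816.
The Pigouvian tax equals MEC at q*: 6.60 + 0.33×14.6816 = 11.4449.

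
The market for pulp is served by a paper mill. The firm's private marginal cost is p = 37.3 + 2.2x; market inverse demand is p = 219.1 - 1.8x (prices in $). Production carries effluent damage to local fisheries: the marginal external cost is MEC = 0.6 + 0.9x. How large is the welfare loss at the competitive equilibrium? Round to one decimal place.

DWL = $175.8

Market equilibrium (private): 37.3 + 2.2x = 219.1 - 1.8x → x_m = 45.4500.
Social marginal cost = private MC + MEC = 37.9 + 3.1x.
Set SMC = demand: 37.9 + 3.1x = 219.1 - 1.8x → x* = 36.9796.
Height of the DWL triangle at x_m is SMC(x_m) − demand(x_m) = MEC(x_m) = 41.5050.
DWL = ½ × 8.4704 × 41.5050 = 175.7820.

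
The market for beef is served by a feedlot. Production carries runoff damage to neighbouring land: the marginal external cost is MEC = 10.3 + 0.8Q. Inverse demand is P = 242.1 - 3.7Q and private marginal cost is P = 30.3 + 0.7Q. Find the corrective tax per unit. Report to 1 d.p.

Social marginal cost = private MC + MEC = 40.6 + 1.5Q.
Set SMC = demand: 40.6 + 1.5Q = 242.1 - 3.7Q → Q* = 38.7500.
The Pigouvian tax equals MEC at Q*: 10.3 + 0.8×38.7500 = 41.3000.

tax = 41.3 per unit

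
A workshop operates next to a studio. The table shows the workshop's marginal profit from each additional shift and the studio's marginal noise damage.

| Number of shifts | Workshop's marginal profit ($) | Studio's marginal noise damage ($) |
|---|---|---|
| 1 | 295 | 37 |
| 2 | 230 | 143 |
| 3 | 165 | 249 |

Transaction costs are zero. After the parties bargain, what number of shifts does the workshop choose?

Bargaining reaches the level where marginal profit last exceeds marginal noise damage.
That holds through level 2 (230 ≥ 143) but not at 3 (165 < 249).

2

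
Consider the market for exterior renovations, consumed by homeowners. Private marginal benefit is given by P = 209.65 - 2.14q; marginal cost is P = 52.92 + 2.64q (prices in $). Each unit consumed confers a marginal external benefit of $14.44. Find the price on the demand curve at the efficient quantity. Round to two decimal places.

Social marginal benefit = demand + MEB = 224.09 - 2.14q.
Set SMB = MC: 224.09 - 2.14q = 52.92 + 2.64q → q* = 35.8096.
Consumer price on the demand curve at q*: 209.65 − 2.14×35.8096 = 133.0175.

P = $133.02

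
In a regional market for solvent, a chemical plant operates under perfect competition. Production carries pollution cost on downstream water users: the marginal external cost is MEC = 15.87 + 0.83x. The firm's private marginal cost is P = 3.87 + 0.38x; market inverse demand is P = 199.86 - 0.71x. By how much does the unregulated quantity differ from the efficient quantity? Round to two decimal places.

85.99 units

Market equilibrium (private): 3.87 + 0.38x = 199.86 - 0.71x → x_m = 179.8073.
Social marginal cost = private MC + MEC = 19.74 + 1.21x.
Set SMC = demand: 19.74 + 1.21x = 199.86 - 0.71x → x* = 93.8125.
Gap = |179.8073 − 93.8125| = 85.9948.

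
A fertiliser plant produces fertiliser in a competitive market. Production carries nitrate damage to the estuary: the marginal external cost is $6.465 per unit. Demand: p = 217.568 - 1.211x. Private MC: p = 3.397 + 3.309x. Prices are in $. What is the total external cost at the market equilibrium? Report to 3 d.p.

$306.331

Market equilibrium (private): 3.397 + 3.309x = 217.568 - 1.211x → x_m = 47.3830.
Total external cost = MEC × x_m = 6.465 × 47.3830 = 306.3311.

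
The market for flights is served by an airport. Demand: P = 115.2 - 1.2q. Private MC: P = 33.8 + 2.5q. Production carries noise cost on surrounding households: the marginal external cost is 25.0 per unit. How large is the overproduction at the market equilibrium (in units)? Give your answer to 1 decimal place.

6.8 units

Market equilibrium (private): 33.8 + 2.5q = 115.2 - 1.2q → q_m = 22.0000.
Social marginal cost = private MC + MEC = 58.8 + 2.5q.
Set SMC = demand: 58.8 + 2.5q = 115.2 - 1.2q → q* = 15.2432.
Gap = |22.0000 − 15.2432| = 6.7568.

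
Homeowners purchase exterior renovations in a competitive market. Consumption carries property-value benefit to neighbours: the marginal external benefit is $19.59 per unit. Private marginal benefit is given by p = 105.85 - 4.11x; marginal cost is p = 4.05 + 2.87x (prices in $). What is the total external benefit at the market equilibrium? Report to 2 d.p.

Market equilibrium (private): 4.05 + 2.87x = 105.85 - 4.11x → x_m = 14.5845.
Total external benefit = MEB × x_m = 19.59 × 14.5845 = 285.7104.

$285.71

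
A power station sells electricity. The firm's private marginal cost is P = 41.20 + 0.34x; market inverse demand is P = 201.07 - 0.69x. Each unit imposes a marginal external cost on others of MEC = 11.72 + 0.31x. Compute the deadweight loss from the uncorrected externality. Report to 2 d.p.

Market equilibrium (private): 41.20 + 0.34x = 201.07 - 0.69x → x_m = 155.2136.
Social marginal cost = private MC + MEC = 52.92 + 0.65x.
Set SMC = demand: 52.92 + 0.65x = 201.07 - 0.69x → x* = 110.5597.
Height of the DWL triangle at x_m is SMC(x_m) − demand(x_m) = MEC(x_m) = 59.8362.
DWL = ½ × 44.6539 × 59.8362 = 1335.9598.

DWL = 1335.96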